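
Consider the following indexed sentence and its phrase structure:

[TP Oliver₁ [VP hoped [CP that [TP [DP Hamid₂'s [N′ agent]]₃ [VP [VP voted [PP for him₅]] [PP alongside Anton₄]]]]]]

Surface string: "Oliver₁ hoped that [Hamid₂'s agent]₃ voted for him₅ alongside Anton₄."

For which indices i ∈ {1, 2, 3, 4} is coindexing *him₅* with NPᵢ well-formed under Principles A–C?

{1, 2, 4}

*him* is a pronoun, so Principle B applies: it must be free in its binding domain.
Binding domain of *him₅*: the embedded TP, whose subject is [Hamid₂'s agent]₃.
*Oliver₁* c-commands the pronoun but from outside its binding domain, and is not c-commanded by it → coindexation permitted.
*Hamid₂* and the pronoun do not c-command one another → neither Principle B nor Principle C is at stake; coindexation permitted.
*[Hamid₂'s agent]₃* c-commands the pronoun within its binding domain → coindexation would violate Principle B.
*Anton₄* and the pronoun do not c-command one another → neither Principle B nor Principle C is at stake; coindexation permitted.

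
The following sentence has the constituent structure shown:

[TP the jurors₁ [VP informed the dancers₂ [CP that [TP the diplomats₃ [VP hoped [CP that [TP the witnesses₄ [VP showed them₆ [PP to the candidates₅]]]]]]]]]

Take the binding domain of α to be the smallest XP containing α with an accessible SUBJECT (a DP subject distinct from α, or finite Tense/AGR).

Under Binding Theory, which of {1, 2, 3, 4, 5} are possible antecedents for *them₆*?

{1, 2, 3}

*them* is a pronoun, so Principle B applies: it must be free in its binding domain.
Binding domain of *them₆*: the embedded TP, whose subject is the witnesses₄.
*the jurors₁* c-commands the pronoun but from outside its binding domain, and is not c-commanded by it → coindexation permitted.
*the dancers₂* c-commands the pronoun but from outside its binding domain, and is not c-commanded by it → coindexation permitted.
*the diplomats₃* c-commands the pronoun but from outside its binding domain, and is not c-commanded by it → coindexation permitted.
*the witnesses₄* c-commands the pronoun within its binding domain → coindexation would violate Principle B.
*the candidates₅*: the pronoun c-commands this R-expression → coindexation would violate Principle C on *the candidates₅*.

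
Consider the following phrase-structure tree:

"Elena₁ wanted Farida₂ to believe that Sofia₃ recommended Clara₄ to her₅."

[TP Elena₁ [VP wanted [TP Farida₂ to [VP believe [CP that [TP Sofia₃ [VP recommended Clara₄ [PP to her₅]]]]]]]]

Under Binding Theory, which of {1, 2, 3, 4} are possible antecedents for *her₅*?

*her* is a pronoun, so Principle B applies: it must be free in its binding domain.
Binding domain of *her₅*: the embedded TP, whose subject is Sofia₃.
*Elena₁* c-commands the pronoun but from outside its binding domain, and is not c-commanded by it → coindexation permitted.
*Farida₂* c-commands the pronoun but from outside its binding domain, and is not c-commanded by it → coindexation permitted.
*Sofia₃* c-commands the pronoun within its binding domain → coindexation would violate Principle B.
*Clara₄* c-commands the pronoun within its binding domain → coindexation would violate Principle B.

{1, 2}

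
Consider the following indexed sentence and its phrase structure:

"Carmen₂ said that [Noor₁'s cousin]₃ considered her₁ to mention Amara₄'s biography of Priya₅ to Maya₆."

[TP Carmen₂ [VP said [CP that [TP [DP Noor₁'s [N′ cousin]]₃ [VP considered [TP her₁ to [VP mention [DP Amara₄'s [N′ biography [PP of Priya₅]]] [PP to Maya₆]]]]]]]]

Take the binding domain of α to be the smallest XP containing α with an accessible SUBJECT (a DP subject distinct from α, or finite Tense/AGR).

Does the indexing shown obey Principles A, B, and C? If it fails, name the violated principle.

grammatical

The two coindexed NPs are *Noor₁* and *her₁*.
*her₁* is a pronoun; its binding domain is the embedded TP, whose subject is [Noor₁'s cousin]₃. Within that domain it is c-commanded only by *[Noor₁'s cousin]₃*, which carries a different index — the pronoun is free locally, so Principle B holds.
*Noor₁* is an R-expression; *her₁* does not c-command it, and no other NP shares its index, so Principle C is satisfied.
All principles are respected.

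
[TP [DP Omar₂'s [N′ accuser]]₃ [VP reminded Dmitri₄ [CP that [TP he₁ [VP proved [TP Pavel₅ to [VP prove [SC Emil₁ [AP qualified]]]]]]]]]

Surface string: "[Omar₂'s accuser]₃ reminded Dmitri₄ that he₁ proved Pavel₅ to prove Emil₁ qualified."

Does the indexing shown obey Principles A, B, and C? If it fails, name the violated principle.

Principle C

The two coindexed NPs are *he₁* and *Emil₁*.
*Emil₁* is an R-expression. Principle C requires it to be free everywhere.
*he₁* c-commands it and carries the same index.
The R-expression is bound → Principle C violation.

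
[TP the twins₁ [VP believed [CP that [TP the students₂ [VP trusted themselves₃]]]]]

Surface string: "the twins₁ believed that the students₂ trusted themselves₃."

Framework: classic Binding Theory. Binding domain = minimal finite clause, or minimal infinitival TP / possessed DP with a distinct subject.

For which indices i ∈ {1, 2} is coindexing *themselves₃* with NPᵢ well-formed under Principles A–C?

*themselves* is an anaphor, so Principle A applies: it must be bound in its binding domain.
Binding domain of *themselves₃*: the embedded TP, whose subject is the students₂.
*the twins₁* c-commands the anaphor but is outside its binding domain → cannot satisfy Principle A.
*the students₂* c-commands the anaphor within its binding domain → licit binder.

{2}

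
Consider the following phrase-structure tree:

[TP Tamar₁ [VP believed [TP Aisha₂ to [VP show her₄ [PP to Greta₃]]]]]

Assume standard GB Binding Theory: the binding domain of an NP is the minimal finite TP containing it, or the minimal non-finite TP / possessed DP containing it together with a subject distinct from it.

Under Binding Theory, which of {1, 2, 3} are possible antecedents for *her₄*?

{1}

*her* is a pronoun, so Principle B applies: it must be free in its binding domain.
Binding domain of *her₄*: the embedded TP, whose subject is Aisha₂.
*Tamar₁* c-commands the pronoun but from outside its binding domain, and is not c-commanded by it → coindexation permitted.
*Aisha₂* c-commands the pronoun within its binding domain → coindexation would violate Principle B.
*Greta₃*: the pronoun c-commands this R-expression → coindexation would violate Principle C on *Greta₃*.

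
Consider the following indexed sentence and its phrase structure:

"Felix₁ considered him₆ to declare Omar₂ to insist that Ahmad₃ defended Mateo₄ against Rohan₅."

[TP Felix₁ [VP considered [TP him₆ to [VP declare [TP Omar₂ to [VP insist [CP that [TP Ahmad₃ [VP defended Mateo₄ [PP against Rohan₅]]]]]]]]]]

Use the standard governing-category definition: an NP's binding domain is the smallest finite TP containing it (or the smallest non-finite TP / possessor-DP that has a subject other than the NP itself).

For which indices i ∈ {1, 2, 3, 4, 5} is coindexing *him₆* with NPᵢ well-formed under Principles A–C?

none

*him* is a pronoun, so Principle B applies: it must be free in its binding domain.
Binding domain of *him₆*: the matrix TP, whose subject is Felix₁.
*Felix₁* c-commands the pronoun within its binding domain → coindexation would violate Principle B.
*Omar₂*: the pronoun c-commands this R-expression → coindexation would violate Principle C on *Omar₂*.
*Ahmad₃*: the pronoun c-commands this R-expression → coindexation would violate Principle C on *Ahmad₃*.
*Mateo₄*: the pronoun c-commands this R-expression → coindexation would violate Principle C on *Mateo₄*.
*Rohan₅*: the pronoun c-commands this R-expression → coindexation would violate Principle C on *Rohan₅*.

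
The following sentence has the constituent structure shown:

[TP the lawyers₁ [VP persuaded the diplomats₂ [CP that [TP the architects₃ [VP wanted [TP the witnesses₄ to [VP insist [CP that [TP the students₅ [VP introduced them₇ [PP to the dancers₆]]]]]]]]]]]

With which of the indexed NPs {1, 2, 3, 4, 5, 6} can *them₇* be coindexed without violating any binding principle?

*them* is a pronoun, so Principle B applies: it must be free in its binding domain.
Binding domain of *them₇*: the embedded TP, whose subject is the students₅.
*the lawyers₁* c-commands the pronoun but from outside its binding domain, and is not c-commanded by it → coindexation permitted.
*the diplomats₂* c-commands the pronoun but from outside its binding domain, and is not c-commanded by it → coindexation permitted.
*the architects₃* c-commands the pronoun but from outside its binding domain, and is not c-commanded by it → coindexation permitted.
*the witnesses₄* c-commands the pronoun but from outside its binding domain, and is not c-commanded by it → coindexation permitted.
*the students₅* c-commands the pronoun within its binding domain → coindexation would violate Principle B.
*the dancers₆*: the pronoun c-commands this R-expression → coindexation would violate Principle C on *the dancers₆*.

{1, 2, 3, 4}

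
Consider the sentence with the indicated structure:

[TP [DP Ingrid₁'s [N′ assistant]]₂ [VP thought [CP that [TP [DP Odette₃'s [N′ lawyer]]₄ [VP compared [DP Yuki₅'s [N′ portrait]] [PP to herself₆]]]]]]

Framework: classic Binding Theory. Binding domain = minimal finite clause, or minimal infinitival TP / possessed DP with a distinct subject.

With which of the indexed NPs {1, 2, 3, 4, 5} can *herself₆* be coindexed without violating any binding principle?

*herself* is an anaphor, so Principle A applies: it must be bound in its binding domain.
Binding domain of *herself₆*: the embedded TP, whose subject is [Odette₃'s lawyer]₄.
*Ingrid₁* does not c-command the anaphor → cannot bind it.
*[Ingrid₁'s assistant]₂* c-commands the anaphor but is outside its binding domain → cannot satisfy Principle A.
*Odette₃* does not c-command the anaphor → cannot bind it.
*[Odette₃'s lawyer]₄* c-commands the anaphor within its binding domain → licit binder.
*Yuki₅* does not c-command the anaphor → cannot bind it.

{4}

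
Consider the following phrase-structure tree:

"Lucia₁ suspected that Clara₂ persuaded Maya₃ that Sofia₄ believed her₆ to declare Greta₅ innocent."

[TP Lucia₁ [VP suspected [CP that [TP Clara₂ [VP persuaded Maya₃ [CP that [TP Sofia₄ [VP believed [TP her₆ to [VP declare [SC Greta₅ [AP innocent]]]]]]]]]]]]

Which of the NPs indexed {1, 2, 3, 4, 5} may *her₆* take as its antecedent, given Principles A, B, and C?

*her* is a pronoun, so Principle B applies: it must be free in its binding domain.
Binding domain of *her₆*: the embedded TP, whose subject is Sofia₄.
*Lucia₁* c-commands the pronoun but from outside its binding domain, and is not c-commanded by it → coindexation permitted.
*Clara₂* c-commands the pronoun but from outside its binding domain, and is not c-commanded by it → coindexation permitted.
*Maya₃* c-commands the pronoun but from outside its binding domain, and is not c-commanded by it → coindexation permitted.
*Sofia₄* c-commands the pronoun within its binding domain → coindexation would violate Principle B.
*Greta₅*: the pronoun c-commands this R-expression → coindexation would violate Principle C on *Greta₅*.

{1, 2, 3}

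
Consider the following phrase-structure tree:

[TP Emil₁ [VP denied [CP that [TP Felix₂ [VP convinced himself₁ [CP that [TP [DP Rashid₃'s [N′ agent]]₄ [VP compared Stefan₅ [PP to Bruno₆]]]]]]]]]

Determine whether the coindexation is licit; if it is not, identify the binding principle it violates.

Principle A

The two coindexed NPs are *Emil₁* and *himself₁*.
*himself₁* is an anaphor. Principle A requires it to be bound within its binding domain — the embedded TP, whose subject is Felix₂.
Within that domain it is c-commanded by *Felix₂*, which does not share its index.
*Emil₁* does c-command the anaphor, but from outside its binding domain.
The anaphor is unbound in its domain → Principle A violation.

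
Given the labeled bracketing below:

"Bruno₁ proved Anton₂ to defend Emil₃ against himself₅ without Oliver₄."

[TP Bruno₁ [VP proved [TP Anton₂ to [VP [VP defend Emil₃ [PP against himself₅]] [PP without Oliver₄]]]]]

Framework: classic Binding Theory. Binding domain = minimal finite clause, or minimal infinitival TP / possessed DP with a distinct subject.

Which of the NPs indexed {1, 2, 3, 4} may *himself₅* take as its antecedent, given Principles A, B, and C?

*himself* is an anaphor, so Principle A applies: it must be bound in its binding domain.
Binding domain of *himself₅*: the embedded TP, whose subject is Anton₂.
*Bruno₁* c-commands the anaphor but is outside its binding domain → cannot satisfy Principle A.
*Anton₂* c-commands the anaphor within its binding domain → licit binder.
*Emil₃* c-commands the anaphor within its binding domain → licit binder.
*Oliver₄* does not c-command the anaphor → cannot bind it.

{2, 3}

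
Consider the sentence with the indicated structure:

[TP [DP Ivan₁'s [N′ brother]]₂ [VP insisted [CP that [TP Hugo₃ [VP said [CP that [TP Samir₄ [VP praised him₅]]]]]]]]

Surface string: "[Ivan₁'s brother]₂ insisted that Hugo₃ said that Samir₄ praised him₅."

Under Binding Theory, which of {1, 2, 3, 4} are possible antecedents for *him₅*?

*him* is a pronoun, so Principle B applies: it must be free in its binding domain.
Binding domain of *him₅*: the embedded TP, whose subject is Samir₄.
*Ivan₁* and the pronoun do not c-command one another → neither Principle B nor Principle C is at stake; coindexation permitted.
*[Ivan₁'s brother]₂* c-commands the pronoun but from outside its binding domain, and is not c-commanded by it → coindexation permitted.
*Hugo₃* c-commands the pronoun but from outside its binding domain, and is not c-commanded by it → coindexation permitted.
*Samir₄* c-commands the pronoun within its binding domain → coindexation would violate Principle B.

{1, 2, 3}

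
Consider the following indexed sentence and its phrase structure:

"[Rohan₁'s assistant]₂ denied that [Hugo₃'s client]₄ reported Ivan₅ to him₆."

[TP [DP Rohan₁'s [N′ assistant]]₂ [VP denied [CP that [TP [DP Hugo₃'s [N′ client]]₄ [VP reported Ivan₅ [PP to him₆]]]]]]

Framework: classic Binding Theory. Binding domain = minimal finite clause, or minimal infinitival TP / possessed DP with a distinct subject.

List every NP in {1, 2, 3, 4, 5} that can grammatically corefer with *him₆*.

*him* is a pronoun, so Principle B applies: it must be free in its binding domain.
Binding domain of *him₆*: the embedded TP, whose subject is [Hugo₃'s client]₄.
*Rohan₁* and the pronoun do not c-command one another → neither Principle B nor Principle C is at stake; coindexation permitted.
*[Rohan₁'s assistant]₂* c-commands the pronoun but from outside its binding domain, and is not c-commanded by it → coindexation permitted.
*Hugo₃* and the pronoun do not c-command one another → neither Principle B nor Principle C is at stake; coindexation permitted.
*[Hugo₃'s client]₄* c-commands the pronoun within its binding domain → coindexation would violate Principle B.
*Ivan₅* c-commands the pronoun within its binding domain → coindexation would violate Principle B.

{1, 2, 3}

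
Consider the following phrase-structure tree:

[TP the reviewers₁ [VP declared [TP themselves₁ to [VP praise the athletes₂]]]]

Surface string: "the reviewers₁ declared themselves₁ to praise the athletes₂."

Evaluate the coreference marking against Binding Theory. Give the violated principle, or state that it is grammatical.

The two coindexed NPs are *the reviewers₁* and *themselves₁*.
*themselves₁* is an anaphor; its binding domain is the matrix TP, whose subject is the reviewers₁. *the reviewers₁* c-commands it within that domain and shares its index, so Principle A is satisfied.
*the reviewers₁* is an R-expression; *themselves₁* does not c-command it, and no other NP shares its index, so Principle C is satisfied.
All principles are respected.

grammatical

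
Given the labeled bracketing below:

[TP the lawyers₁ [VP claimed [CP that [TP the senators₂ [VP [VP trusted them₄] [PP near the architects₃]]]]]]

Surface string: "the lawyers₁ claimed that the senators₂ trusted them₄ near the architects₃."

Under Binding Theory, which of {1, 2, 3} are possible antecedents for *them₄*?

*them* is a pronoun, so Principle B applies: it must be free in its binding domain.
Binding domain of *them₄*: the embedded TP, whose subject is the senators₂.
*the lawyers₁* c-commands the pronoun but from outside its binding domain, and is not c-commanded by it → coindexation permitted.
*the senators₂* c-commands the pronoun within its binding domain → coindexation would violate Principle B.
*the architects₃* and the pronoun do not c-command one another → neither Principle B nor Principle C is at stake; coindexation permitted.

{1, 3}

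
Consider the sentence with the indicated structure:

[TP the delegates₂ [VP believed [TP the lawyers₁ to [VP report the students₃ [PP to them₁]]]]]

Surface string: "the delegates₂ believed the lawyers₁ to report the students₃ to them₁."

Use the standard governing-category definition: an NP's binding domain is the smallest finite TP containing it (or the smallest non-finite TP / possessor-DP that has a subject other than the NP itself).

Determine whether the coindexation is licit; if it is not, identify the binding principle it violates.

The two coindexed NPs are *the lawyers₁* and *them₁*.
*them₁* is a pronoun. Its binding domain is the embedded TP, whose subject is the lawyers₁.
*the lawyers₁* c-commands it within that domain and carries the same index.
The pronoun is locally bound → Principle B violation.

Principle B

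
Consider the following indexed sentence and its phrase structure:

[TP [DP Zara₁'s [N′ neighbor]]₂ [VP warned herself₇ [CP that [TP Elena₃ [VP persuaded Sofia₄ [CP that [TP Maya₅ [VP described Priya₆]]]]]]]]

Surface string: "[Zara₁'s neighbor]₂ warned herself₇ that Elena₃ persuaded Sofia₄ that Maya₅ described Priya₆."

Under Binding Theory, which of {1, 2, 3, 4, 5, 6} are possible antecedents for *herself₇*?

{2}

*herself* is an anaphor, so Principle A applies: it must be bound in its binding domain.
Binding domain of *herself₇*: the matrix TP, whose subject is [Zara₁'s neighbor]₂.
*Zara₁* does not c-command the anaphor → cannot bind it.
*[Zara₁'s neighbor]₂* c-commands the anaphor within its binding domain → licit binder.
*Elena₃* does not c-command the anaphor → cannot bind it.
*Sofia₄* does not c-command the anaphor → cannot bind it.
*Maya₅* does not c-command the anaphor → cannot bind it.
*Priya₆* does not c-command the anaphor → cannot bind it.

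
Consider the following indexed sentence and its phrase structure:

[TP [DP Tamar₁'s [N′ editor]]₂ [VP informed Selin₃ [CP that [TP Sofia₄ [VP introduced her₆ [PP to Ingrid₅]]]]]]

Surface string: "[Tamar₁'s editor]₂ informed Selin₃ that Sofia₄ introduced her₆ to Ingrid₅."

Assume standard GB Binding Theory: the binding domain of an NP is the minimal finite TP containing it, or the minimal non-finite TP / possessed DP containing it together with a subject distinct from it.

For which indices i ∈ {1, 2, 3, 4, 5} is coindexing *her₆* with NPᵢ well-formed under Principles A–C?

{1, 2, 3}

*her* is a pronoun, so Principle B applies: it must be free in its binding domain.
Binding domain of *her₆*: the embedded TP, whose subject is Sofia₄.
*Tamar₁* and the pronoun do not c-command one another → neither Principle B nor Principle C is at stake; coindexation permitted.
*[Tamar₁'s editor]₂* c-commands the pronoun but from outside its binding domain, and is not c-commanded by it → coindexation permitted.
*Selin₃* c-commands the pronoun but from outside its binding domain, and is not c-commanded by it → coindexation permitted.
*Sofia₄* c-commands the pronoun within its binding domain → coindexation would violate Principle B.
*Ingrid₅*: the pronoun c-commands this R-expression → coindexation would violate Principle C on *Ingrid₅*.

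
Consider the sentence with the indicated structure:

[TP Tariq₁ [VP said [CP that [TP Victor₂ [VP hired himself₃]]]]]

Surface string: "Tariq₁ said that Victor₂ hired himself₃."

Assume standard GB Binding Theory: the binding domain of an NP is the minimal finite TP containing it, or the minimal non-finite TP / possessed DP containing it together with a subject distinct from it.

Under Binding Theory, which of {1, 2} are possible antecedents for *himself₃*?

{2}

*himself* is an anaphor, so Principle A applies: it must be bound in its binding domain.
Binding domain of *himself₃*: the embedded TP, whose subject is Victor₂.
*Tariq₁* c-commands the anaphor but is outside its binding domain → cannot satisfy Principle A.
*Victor₂* c-commands the anaphor within its binding domain → licit binder.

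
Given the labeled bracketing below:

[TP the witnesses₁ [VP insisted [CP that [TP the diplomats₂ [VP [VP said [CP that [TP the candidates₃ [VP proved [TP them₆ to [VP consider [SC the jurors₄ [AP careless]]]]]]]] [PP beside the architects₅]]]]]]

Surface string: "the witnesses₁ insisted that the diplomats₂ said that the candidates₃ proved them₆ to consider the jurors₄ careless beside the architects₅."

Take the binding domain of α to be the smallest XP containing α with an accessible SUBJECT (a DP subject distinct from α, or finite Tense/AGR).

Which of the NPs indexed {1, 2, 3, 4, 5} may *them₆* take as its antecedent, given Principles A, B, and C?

{1, 2, 5}

*them* is a pronoun, so Principle B applies: it must be free in its binding domain.
Binding domain of *them₆*: the embedded TP, whose subject is the candidates₃.
*the witnesses₁* c-commands the pronoun but from outside its binding domain, and is not c-commanded by it → coindexation permitted.
*the diplomats₂* c-commands the pronoun but from outside its binding domain, and is not c-commanded by it → coindexation permitted.
*the candidates₃* c-commands the pronoun within its binding domain → coindexation would violate Principle B.
*the jurors₄*: the pronoun c-commands this R-expression → coindexation would violate Principle C on *the jurors₄*.
*the architects₅* and the pronoun do not c-command one another → neither Principle B nor Principle C is at stake; coindexation permitted.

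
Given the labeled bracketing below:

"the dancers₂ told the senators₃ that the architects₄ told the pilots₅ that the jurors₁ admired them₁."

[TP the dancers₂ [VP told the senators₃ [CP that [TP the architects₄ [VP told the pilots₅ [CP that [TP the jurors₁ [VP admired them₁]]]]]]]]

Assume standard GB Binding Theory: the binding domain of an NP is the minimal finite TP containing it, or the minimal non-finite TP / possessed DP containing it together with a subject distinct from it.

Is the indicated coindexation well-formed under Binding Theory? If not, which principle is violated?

The two coindexed NPs are *the jurors₁* and *them₁*.
*them₁* is a pronoun. Its binding domain is the embedded TP, whose subject is the jurors₁.
*the jurors₁* c-commands it within that domain and carries the same index.
The pronoun is locally bound → Principle B violation.

Principle B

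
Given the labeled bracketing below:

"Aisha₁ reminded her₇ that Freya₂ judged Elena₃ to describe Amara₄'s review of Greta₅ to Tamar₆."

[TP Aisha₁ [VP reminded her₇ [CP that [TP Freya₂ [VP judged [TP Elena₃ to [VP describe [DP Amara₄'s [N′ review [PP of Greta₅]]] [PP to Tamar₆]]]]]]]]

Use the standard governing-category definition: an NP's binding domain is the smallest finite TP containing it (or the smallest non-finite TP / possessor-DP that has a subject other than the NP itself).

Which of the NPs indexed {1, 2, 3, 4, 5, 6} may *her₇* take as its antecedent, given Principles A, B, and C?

*her* is a pronoun, so Principle B applies: it must be free in its binding domain.
Binding domain of *her₇*: the matrix TP, whose subject is Aisha₁.
*Aisha₁* c-commands the pronoun within its binding domain → coindexation would violate Principle B.
*Freya₂*: the pronoun c-commands this R-expression → coindexation would violate Principle C on *Freya₂*.
*Elena₃*: the pronoun c-commands this R-expression → coindexation would violate Principle C on *Elena₃*.
*Amara₄*: the pronoun c-commands this R-expression → coindexation would violate Principle C on *Amara₄*.
*Greta₅*: the pronoun c-commands this R-expression → coindexation would violate Principle C on *Greta₅*.
*Tamar₆*: the pronoun c-commands this R-expression → coindexation would violate Principle C on *Tamar₆*.

none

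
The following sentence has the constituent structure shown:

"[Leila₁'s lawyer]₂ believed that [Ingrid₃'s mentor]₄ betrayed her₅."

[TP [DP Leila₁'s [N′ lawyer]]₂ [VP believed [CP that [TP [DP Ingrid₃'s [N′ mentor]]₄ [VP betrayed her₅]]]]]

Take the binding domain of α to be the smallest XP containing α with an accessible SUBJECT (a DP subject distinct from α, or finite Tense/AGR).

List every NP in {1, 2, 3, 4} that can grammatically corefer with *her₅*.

*her* is a pronoun, so Principle B applies: it must be free in its binding domain.
Binding domain of *her₅*: the embedded TP, whose subject is [Ingrid₃'s mentor]₄.
*Leila₁* and the pronoun do not c-command one another → neither Principle B nor Principle C is at stake; coindexation permitted.
*[Leila₁'s lawyer]₂* c-commands the pronoun but from outside its binding domain, and is not c-commanded by it → coindexation permitted.
*Ingrid₃* and the pronoun do not c-command one another → neither Principle B nor Principle C is at stake; coindexation permitted.
*[Ingrid₃'s mentor]₄* c-commands the pronoun within its binding domain → coindexation would violate Principle B.

{1, 2, 3}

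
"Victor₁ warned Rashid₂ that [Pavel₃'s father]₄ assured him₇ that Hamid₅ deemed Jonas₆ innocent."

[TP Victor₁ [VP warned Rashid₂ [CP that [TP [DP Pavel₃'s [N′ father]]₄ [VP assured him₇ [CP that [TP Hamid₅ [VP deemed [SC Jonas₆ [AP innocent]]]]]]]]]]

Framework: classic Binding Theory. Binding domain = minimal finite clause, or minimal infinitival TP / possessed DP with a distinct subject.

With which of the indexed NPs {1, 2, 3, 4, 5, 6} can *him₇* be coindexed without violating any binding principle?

*him* is a pronoun, so Principle B applies: it must be free in its binding domain.
Binding domain of *him₇*: the embedded TP, whose subject is [Pavel₃'s father]₄.
*Victor₁* c-commands the pronoun but from outside its binding domain, and is not c-commanded by it → coindexation permitted.
*Rashid₂* c-commands the pronoun but from outside its binding domain, and is not c-commanded by it → coindexation permitted.
*Pavel₃* and the pronoun do not c-command one another → neither Principle B nor Principle C is at stake; coindexation permitted.
*[Pavel₃'s father]₄* c-commands the pronoun within its binding domain → coindexation would violate Principle B.
*Hamid₅*: the pronoun c-commands this R-expression → coindexation would violate Principle C on *Hamid₅*.
*Jonas₆*: the pronoun c-commands this R-expression → coindexation would violate Principle C on *Jonas₆*.

{1, 2, 3}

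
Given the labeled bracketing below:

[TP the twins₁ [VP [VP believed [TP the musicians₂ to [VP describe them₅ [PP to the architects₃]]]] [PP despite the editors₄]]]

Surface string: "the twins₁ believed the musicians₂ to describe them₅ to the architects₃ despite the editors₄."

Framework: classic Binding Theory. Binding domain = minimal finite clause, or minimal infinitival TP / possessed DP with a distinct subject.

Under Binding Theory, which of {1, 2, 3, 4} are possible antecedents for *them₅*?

*them* is a pronoun, so Principle B applies: it must be free in its binding domain.
Binding domain of *them₅*: the embedded TP, whose subject is the musicians₂.
*the twins₁* c-commands the pronoun but from outside its binding domain, and is not c-commanded by it → coindexation permitted.
*the musicians₂* c-commands the pronoun within its binding domain → coindexation would violate Principle B.
*the architects₃*: the pronoun c-commands this R-expression → coindexation would violate Principle C on *the architects₃*.
*the editors₄* and the pronoun do not c-command one another → neither Principle B nor Principle C is at stake; coindexation permitted.

{1, 4}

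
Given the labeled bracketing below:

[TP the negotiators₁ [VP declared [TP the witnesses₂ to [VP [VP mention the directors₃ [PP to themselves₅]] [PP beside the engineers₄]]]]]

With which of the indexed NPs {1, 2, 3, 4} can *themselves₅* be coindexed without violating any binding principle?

{2, 3}

*themselves* is an anaphor, so Principle A applies: it must be bound in its binding domain.
Binding domain of *themselves₅*: the embedded TP, whose subject is the witnesses₂.
*the negotiators₁* c-commands the anaphor but is outside its binding domain → cannot satisfy Principle A.
*the witnesses₂* c-commands the anaphor within its binding domain → licit binder.
*the directors₃* c-commands the anaphor within its binding domain → licit binder.
*the engineers₄* does not c-command the anaphor → cannot bind it.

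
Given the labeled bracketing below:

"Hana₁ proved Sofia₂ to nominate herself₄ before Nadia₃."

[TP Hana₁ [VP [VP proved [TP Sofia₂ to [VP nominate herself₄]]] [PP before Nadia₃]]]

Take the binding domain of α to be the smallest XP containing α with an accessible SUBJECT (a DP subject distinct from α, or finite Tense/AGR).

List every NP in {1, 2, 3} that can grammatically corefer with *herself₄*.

*herself* is an anaphor, so Principle A applies: it must be bound in its binding domain.
Binding domain of *herself₄*: the embedded TP, whose subject is Sofia₂.
*Hana₁* c-commands the anaphor but is outside its binding domain → cannot satisfy Principle A.
*Sofia₂* c-commands the anaphor within its binding domain → licit binder.
*Nadia₃* does not c-command the anaphor → cannot bind it.

{2}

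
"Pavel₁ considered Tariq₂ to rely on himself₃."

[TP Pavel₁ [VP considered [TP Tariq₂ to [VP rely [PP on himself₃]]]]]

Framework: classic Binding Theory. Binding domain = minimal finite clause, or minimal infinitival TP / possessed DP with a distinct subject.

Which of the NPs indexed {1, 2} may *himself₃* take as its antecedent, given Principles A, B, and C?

*himself* is an anaphor, so Principle A applies: it must be bound in its binding domain.
Binding domain of *himself₃*: the embedded TP, whose subject is Tariq₂.
*Pavel₁* c-commands the anaphor but is outside its binding domain → cannot satisfy Principle A.
*Tariq₂* c-commands the anaphor within its binding domain → licit binder.

{2}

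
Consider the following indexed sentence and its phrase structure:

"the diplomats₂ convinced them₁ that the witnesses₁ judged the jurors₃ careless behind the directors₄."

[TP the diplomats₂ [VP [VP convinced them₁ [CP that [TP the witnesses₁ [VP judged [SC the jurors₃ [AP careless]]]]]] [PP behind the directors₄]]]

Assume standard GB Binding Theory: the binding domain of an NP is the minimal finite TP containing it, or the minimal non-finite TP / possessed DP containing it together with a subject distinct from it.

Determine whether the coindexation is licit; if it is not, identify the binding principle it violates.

Principle C

The two coindexed NPs are *them₁* and *the witnesses₁*.
*the witnesses₁* is an R-expression. Principle C requires it to be free everywhere.
*them₁* c-commands it and carries the same index.
The R-expression is bound → Principle C violation.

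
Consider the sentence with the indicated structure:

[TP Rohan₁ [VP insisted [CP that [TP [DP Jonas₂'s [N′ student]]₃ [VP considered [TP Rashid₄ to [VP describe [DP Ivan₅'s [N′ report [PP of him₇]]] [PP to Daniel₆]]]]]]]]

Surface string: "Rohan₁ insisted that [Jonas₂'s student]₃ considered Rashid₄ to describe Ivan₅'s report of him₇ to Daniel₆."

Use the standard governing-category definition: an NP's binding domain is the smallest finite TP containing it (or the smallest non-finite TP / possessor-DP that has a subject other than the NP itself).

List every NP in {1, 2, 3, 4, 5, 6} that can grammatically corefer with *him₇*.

{1, 2, 3, 4, 6}

*him* is a pronoun, so Principle B applies: it must be free in its binding domain.
Binding domain of *him₇*: the possessed DP, whose subject is Ivan₅.
*Rohan₁* c-commands the pronoun but from outside its binding domain, and is not c-commanded by it → coindexation permitted.
*Jonas₂* and the pronoun do not c-command one another → neither Principle B nor Principle C is at stake; coindexation permitted.
*[Jonas₂'s student]₃* c-commands the pronoun but from outside its binding domain, and is not c-commanded by it → coindexation permitted.
*Rashid₄* c-commands the pronoun but from outside its binding domain, and is not c-commanded by it → coindexation permitted.
*Ivan₅* c-commands the pronoun within its binding domain → coindexation would violate Principle B.
*Daniel₆* and the pronoun do not c-command one another → neither Principle B nor Principle C is at stake; coindexation permitted.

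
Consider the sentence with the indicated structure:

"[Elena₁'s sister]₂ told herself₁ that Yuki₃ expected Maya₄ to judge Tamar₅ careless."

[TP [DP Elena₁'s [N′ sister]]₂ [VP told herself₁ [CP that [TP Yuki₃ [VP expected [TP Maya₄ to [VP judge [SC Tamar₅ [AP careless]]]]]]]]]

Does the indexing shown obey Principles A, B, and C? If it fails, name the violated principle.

Principle A

The two coindexed NPs are *Elena₁* and *herself₁*.
*herself₁* is an anaphor. Principle A requires it to be bound within its binding domain — the matrix TP, whose subject is [Elena₁'s sister]₂.
Within that domain it is c-commanded by *[Elena₁'s sister]₂*, which does not share its index.
*Elena₁* does not c-command the anaphor at all.
The anaphor is unbound in its domain → Principle A violation.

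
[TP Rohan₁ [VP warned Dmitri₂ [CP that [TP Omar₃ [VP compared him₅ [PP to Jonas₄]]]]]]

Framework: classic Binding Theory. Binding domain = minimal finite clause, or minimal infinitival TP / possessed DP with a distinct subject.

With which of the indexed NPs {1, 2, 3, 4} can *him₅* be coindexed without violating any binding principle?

{1, 2}

*him* is a pronoun, so Principle B applies: it must be free in its binding domain.
Binding domain of *him₅*: the embedded TP, whose subject is Omar₃.
*Rohan₁* c-commands the pronoun but from outside its binding domain, and is not c-commanded by it → coindexation permitted.
*Dmitri₂* c-commands the pronoun but from outside its binding domain, and is not c-commanded by it → coindexation permitted.
*Omar₃* c-commands the pronoun within its binding domain → coindexation would violate Principle B.
*Jonas₄*: the pronoun c-commands this R-expression → coindexation would violate Principle C on *Jonas₄*.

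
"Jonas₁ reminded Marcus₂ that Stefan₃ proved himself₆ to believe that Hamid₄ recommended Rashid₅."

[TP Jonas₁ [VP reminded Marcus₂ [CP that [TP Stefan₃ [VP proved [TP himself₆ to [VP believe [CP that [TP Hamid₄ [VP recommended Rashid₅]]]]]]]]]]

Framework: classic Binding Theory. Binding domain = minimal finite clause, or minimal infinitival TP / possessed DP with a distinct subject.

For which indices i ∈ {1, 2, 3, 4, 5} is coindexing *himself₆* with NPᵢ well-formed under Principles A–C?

*himself* is an anaphor, so Principle A applies: it must be bound in its binding domain.
Binding domain of *himself₆*: the embedded TP, whose subject is Stefan₃.
*Jonas₁* c-commands the anaphor but is outside its binding domain → cannot satisfy Principle A.
*Marcus₂* c-commands the anaphor but is outside its binding domain → cannot satisfy Principle A.
*Stefan₃* c-commands the anaphor within its binding domain → licit binder.
*Hamid₄* does not c-command the anaphor → cannot bind it.
*Rashid₅* does not c-command the anaphor → cannot bind it.

{3}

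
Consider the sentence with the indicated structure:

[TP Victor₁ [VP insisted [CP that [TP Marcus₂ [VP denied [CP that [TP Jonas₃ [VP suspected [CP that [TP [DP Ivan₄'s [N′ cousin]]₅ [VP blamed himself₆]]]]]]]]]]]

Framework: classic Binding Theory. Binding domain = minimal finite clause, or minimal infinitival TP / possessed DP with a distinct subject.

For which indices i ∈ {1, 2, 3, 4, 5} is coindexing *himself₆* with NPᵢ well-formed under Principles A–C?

*himself* is an anaphor, so Principle A applies: it must be bound in its binding domain.
Binding domain of *himself₆*: the embedded TP, whose subject is [Ivan₄'s cousin]₅.
*Victor₁* c-commands the anaphor but is outside its binding domain → cannot satisfy Principle A.
*Marcus₂* c-commands the anaphor but is outside its binding domain → cannot satisfy Principle A.
*Jonas₃* c-commands the anaphor but is outside its binding domain → cannot satisfy Principle A.
*Ivan₄* does not c-command the anaphor → cannot bind it.
*[Ivan₄'s cousin]₅* c-commands the anaphor within its binding domain → licit binder.

{5}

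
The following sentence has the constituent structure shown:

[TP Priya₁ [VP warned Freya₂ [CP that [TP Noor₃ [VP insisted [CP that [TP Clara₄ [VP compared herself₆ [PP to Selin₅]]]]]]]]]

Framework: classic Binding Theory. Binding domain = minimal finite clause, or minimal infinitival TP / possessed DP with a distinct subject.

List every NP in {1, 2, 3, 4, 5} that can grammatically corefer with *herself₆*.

{4}

*herself* is an anaphor, so Principle A applies: it must be bound in its binding domain.
Binding domain of *herself₆*: the embedded TP, whose subject is Clara₄.
*Priya₁* c-commands the anaphor but is outside its binding domain → cannot satisfy Principle A.
*Freya₂* c-commands the anaphor but is outside its binding domain → cannot satisfy Principle A.
*Noor₃* c-commands the anaphor but is outside its binding domain → cannot satisfy Principle A.
*Clara₄* c-commands the anaphor within its binding domain → licit binder.
*Selin₅* does not c-command the anaphor → cannot bind it.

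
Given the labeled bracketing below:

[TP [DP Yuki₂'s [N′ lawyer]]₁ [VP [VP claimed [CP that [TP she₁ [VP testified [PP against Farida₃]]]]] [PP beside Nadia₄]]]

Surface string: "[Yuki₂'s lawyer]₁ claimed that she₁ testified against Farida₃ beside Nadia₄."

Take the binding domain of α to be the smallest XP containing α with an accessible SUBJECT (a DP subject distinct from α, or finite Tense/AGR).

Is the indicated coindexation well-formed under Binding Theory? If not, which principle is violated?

The two coindexed NPs are *[Yuki₂'s lawyer]₁* and *she₁*.
*she₁* is a pronoun; nothing c-commands it within its binding domain (the embedded TP.), so Principle B holds trivially.
*[Yuki₂'s lawyer]₁* is an R-expression; *she₁* does not c-command it, and no other NP shares its index, so Principle C is satisfied.
All principles are respected.

grammatical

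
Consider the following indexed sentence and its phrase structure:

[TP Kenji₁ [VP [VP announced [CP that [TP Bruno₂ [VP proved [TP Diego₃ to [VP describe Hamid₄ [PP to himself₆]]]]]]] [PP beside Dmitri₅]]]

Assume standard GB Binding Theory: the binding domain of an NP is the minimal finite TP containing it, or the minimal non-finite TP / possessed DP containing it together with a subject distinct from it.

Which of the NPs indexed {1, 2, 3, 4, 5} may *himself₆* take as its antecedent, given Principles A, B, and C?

*himself* is an anaphor, so Principle A applies: it must be bound in its binding domain.
Binding domain of *himself₆*: the embedded TP, whose subject is Diego₃.
*Kenji₁* c-commands the anaphor but is outside its binding domain → cannot satisfy Principle A.
*Bruno₂* c-commands the anaphor but is outside its binding domain → cannot satisfy Principle A.
*Diego₃* c-commands the anaphor within its binding domain → licit binder.
*Hamid₄* c-commands the anaphor within its binding domain → licit binder.
*Dmitri₅* does not c-command the anaphor → cannot bind it.

{3, 4}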